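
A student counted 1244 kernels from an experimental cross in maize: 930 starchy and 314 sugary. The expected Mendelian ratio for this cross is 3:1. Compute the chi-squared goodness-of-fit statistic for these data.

Expected counts for N = 1244 under a 3:1 ratio (total parts = 4):
  starchy: 1244 × 3/4 = 933
  sugary: 1244 × 1/4 = 311
χ² = Σ (O − E)² / E
  starchy: (930 − 933)² / 933 = 0.0096
  sugary: (314 − 311)² / 311 = 0.0289
χ² = 0.0096 + 0.0289 = 0.0385 ≈ 0.039

0.039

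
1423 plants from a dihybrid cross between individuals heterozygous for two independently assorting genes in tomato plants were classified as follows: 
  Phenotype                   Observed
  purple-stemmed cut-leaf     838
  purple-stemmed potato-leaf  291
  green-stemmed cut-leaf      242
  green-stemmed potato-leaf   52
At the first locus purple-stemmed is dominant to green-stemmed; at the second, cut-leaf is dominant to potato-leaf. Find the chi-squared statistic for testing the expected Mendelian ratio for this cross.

A dihybrid F₂ with independent assortment and complete dominance at both loci gives a 9:3:3:1 phenotypic ratio.
Total ratio parts = 16. Expected numbers out of 1423:
  purple-stemmed cut-leaf: 1423 × 9/16 = 800.4375
  purple-stemmed potato-leaf: 1423 × 3/16 = 266.8125
  green-stemmed cut-leaf: 1423 × 3/16 = 266.8125
  green-stemmed potato-leaf: 1423 × 1/16 = 88.9375
χ² = Σ (O − E)² / E
  purple-stemmed cut-leaf: (838 − 800.4375)² / 800.4375 = 1.7627
  purple-stemmed potato-leaf: (291 − 266.8125)² / 266.8125 = 2.1927
  green-stemmed cut-leaf: (242 − 266.8125)² / 266.8125 = 2.3075
  green-stemmed potato-leaf: (52 − 88.9375)² / 88.9375 = 15.3409
χ² = 1.7627 + 2.1927 + 2.3075 + 15.3409 = 21.6038 ≈ 21.604

21.604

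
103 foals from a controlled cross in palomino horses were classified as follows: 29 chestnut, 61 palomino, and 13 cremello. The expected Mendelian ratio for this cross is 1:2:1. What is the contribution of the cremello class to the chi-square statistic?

Under the 1:2:1 hypothesis (Σ ratio = 4, N = 103):
  chestnut: 103 × 1/4 = 25.75
  palomino: 103 × 2/4 = 51.5
  cremello: 103 × 1/4 = 25.75
Contribution of cremello: (13 − 25.75)² / 25.75 = 6.3131

6.313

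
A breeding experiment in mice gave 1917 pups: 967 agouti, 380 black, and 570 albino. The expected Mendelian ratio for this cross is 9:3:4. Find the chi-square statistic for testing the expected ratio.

Expected counts for N = 1917 under a 9:3:4 ratio (total parts = 16):
  agouti: 1917 × 9/16 = 1078.3125
  black: 1917 × 3/16 = 359.4375
  albino: 1917 × 4/16 = 479.25
χ² = Σ (O − E)² / E
  agouti: (967 − 1078.3125)² / 1078.3125 = 11.4906
  black: (380 − 359.4375)² / 359.4375 = 1.1763
  albino: (570 − 479.25)² / 479.25 = 17.1843
χ² = 11.4906 + 1.1763 + 17.1843 = 29.8512 ≈ 29.851

29.851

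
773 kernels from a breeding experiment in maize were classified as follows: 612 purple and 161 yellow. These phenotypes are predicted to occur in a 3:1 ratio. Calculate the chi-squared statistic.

The 3:1 ratio has 4 parts, so with N = 773 the expected counts are:
  purple: 773 × 3/4 = 579.75
  yellow: 773 × 1/4 = 193.25
χ² = Σ (O − E)² / E
  purple: (612 − 579.75)² / 579.75 = 1.7940
  yellow: (161 − 193.25)² / 193.25 = 5.3820
χ² = 1.7940 + 5.3820 = 7.176

7.176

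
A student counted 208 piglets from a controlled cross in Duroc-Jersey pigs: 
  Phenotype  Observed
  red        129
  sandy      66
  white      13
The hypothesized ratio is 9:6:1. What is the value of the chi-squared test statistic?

Expected counts for N = 208 under a 9:6:1 ratio (total parts = 16):
  red: 208 × 9/16 = 117
  sandy: 208 × 6/16 = 78
  white: 208 × 1/16 = 13
χ² = Σ (O − E)² / E
  red: (129 − 117)² / 117 = 1.2308
  sandy: (66 − 78)² / 78 = 1.8462
  white: (13 − 13)² / 13 = 0.0000
χ² = 1.2308 + 1.8462 + 0.0000 = 3.077

3.077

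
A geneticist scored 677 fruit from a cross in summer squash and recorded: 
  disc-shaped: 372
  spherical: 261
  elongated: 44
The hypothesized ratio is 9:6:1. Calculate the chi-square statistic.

0.471

Expected counts for N = 677 under a 9:6:1 ratio (total parts = 16):
  disc-shaped: 677 × 9/16 = 380.8125
  spherical: 677 × 6/16 = 253.875
  elongated: 677 × 1/16 = 42.3125
χ² = Σ (O − E)² / E
  disc-shaped: (372 − 380.8125)² / 380.8125 = 0.2039
  spherical: (261 − 253.875)² / 253.875 = 0.2000
  elongated: (44 − 42.3125)² / 42.3125 = 0.0673
χ² = 0.2039 + 0.2000 + 0.0673 = 0.4712 ≈ 0.471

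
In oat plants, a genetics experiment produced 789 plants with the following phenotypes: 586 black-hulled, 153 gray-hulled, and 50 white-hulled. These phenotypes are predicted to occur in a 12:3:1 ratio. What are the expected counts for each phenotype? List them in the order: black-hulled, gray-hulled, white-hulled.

Expected counts for N = 789 under a 12:3:1 ratio (total parts = 16):
  black-hulled: 789 × 12/16 = 591.75
  gray-hulled: 789 × 3/16 = 147.9375
  white-hulled: 789 × 1/16 = 49.3125

591.75, 147.9375, 49.3125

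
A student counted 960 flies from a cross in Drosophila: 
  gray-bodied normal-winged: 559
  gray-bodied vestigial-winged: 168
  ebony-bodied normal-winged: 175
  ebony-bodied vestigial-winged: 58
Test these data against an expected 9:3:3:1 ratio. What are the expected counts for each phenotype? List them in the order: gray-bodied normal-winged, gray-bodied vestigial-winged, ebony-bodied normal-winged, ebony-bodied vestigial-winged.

540, 180, 180, 60

The 9:3:3:1 ratio has 16 parts, so with N = 960 the expected counts are:
  gray-bodied normal-winged: 960 × 9/16 = 540
  gray-bodied vestigial-winged: 960 × 3/16 = 180
  ebony-bodied normal-winged: 960 × 3/16 = 180
  ebony-bodied vestigial-winged: 960 × 1/16 = 60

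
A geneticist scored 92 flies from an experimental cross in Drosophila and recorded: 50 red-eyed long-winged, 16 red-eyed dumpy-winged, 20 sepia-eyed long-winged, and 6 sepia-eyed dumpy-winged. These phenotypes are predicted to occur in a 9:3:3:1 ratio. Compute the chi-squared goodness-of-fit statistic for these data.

0.599

The 9:3:3:1 ratio has 16 parts, so with N = 92 the expected counts are:
  red-eyed long-winged: 92 × 9/16 = 51.75
  red-eyed dumpy-winged: 92 × 3/16 = 17.25
  sepia-eyed long-winged: 92 × 3/16 = 17.25
  sepia-eyed dumpy-winged: 92 × 1/16 = 5.75
χ² = Σ (O − E)² / E
  red-eyed long-winged: (50 − 51.75)² / 51.75 = 0.0592
  red-eyed dumpy-winged: (16 − 17.25)² / 17.25 = 0.0906
  sepia-eyed long-winged: (20 − 17.25)² / 17.25 = 0.4384
  sepia-eyed dumpy-winged: (6 − 5.75)² / 5.75 = 0.0109
χ² = 0.0592 + 0.0906 + 0.4384 + 0.0109 = 0.5991 ≈ 0.599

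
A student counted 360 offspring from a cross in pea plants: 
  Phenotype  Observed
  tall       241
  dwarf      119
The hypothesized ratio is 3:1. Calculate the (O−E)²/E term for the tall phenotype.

The 3:1 ratio has 4 parts, so with N = 360 the expected counts are:
  tall: 360 × 3/4 = 270
  dwarf: 360 × 1/4 = 90
Contribution of tall: (241 − 270)² / 270 = 3.1148

3.115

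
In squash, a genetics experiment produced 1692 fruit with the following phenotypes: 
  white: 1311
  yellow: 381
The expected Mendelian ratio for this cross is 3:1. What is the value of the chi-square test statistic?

Expected counts for N = 1692 under a 3:1 ratio (total parts = 4):
  white: 1692 × 3/4 = 1269
  yellow: 1692 × 1/4 = 423
χ² = Σ (O − E)² / E
  white: (1311 − 1269)² / 1269 = 1.3901
  yellow: (381 − 423)² / 423 = 4.1702
χ² = 1.3901 + 4.1702 = 5.5603 ≈ 5.560

5.560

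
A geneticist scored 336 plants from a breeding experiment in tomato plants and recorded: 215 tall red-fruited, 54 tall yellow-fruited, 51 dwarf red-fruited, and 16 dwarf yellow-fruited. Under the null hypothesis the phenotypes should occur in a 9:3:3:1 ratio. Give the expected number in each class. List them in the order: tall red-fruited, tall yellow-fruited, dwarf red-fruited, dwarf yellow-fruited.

Total ratio parts = 16. Expected numbers out of 336:
  tall red-fruited: 336 × 9/16 = 189
  tall yellow-fruited: 336 × 3/16 = 63
  dwarf red-fruited: 336 × 3/16 = 63
  dwarf yellow-fruited: 336 × 1/16 = 21

189, 63, 63, 21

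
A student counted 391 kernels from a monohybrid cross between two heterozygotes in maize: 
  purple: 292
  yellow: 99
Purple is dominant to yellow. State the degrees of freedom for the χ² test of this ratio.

1

For a monohybrid cross between heterozygotes with complete dominance, the expected phenotypic ratio is 3:1.
A goodness-of-fit test with 2 phenotype classes has df = 2 − 1 = 1.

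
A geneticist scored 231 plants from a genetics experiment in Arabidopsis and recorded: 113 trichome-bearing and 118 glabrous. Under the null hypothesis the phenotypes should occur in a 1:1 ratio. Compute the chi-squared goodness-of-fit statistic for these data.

0.108

Expected counts for N = 231 under a 1:1 ratio (total parts = 2):
  trichome-bearing: 231 × 1/2 = 115.5
  glabrous: 231 × 1/2 = 115.5
χ² = Σ (O − E)² / E
  trichome-bearing: (113 − 115.5)² / 115.5 = 0.0541
  glabrous: (118 − 115.5)² / 115.5 = 0.0541
χ² = 0.0541 + 0.0541 = 0.1082 ≈ 0.108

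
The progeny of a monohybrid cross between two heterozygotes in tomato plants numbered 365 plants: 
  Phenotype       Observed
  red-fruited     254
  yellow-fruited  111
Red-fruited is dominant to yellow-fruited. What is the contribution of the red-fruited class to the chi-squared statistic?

For a monohybrid cross between heterozygotes with complete dominance, the expected phenotypic ratio is 3:1.
Under the 3:1 hypothesis (Σ ratio = 4, N = 365):
  red-fruited: 365 × 3/4 = 273.75
  yellow-fruited: 365 × 1/4 = 91.25
Contribution of red-fruited: (254 − 273.75)² / 273.75 = 1.4249

1.425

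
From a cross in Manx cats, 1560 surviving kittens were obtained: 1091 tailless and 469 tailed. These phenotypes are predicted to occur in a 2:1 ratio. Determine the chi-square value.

7.503

The 2:1 ratio has 3 parts, so with N = 1560 the expected counts are:
  tailless: 1560 × 2/3 = 1040
  tailed: 1560 × 1/3 = 520
χ² = Σ (O − E)² / E
  tailless: (1091 − 1040)² / 1040 = 2.5010
  tailed: (469 − 520)² / 520 = 5.0019
χ² = 2.5010 + 5.0019 = 7.5029 ≈ 7.503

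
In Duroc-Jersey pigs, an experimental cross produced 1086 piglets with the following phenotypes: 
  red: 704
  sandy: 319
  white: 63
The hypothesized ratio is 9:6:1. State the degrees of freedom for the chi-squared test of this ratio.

A goodness-of-fit test with 3 phenotype classes has df = 3 − 1 = 2.

2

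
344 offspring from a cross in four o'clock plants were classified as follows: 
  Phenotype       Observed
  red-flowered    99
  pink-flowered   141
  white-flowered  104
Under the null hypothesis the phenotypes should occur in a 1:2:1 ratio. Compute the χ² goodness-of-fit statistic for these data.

11.320

Total ratio parts = 4. Expected numbers out of 344:
  red-flowered: 344 × 1/4 = 86
  pink-flowered: 344 × 2/4 = 172
  white-flowered: 344 × 1/4 = 86
χ² = Σ (O − E)² / E
  red-flowered: (99 − 86)² / 86 = 1.9651
  pink-flowered: (141 − 172)² / 172 = 5.5872
  white-flowered: (104 − 86)² / 86 = 3.7674
χ² = 1.9651 + 5.5872 + 3.7674 = 11.3197 ≈ 11.320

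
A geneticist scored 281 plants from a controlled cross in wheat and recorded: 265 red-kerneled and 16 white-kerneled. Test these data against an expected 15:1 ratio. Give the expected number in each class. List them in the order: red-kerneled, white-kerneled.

263.4375, 17.5625

Total ratio parts = 16. Expected numbers out of 281:
  red-kerneled: 281 × 15/16 = 263.4375
  white-kerneled: 281 × 1/16 = 17.5625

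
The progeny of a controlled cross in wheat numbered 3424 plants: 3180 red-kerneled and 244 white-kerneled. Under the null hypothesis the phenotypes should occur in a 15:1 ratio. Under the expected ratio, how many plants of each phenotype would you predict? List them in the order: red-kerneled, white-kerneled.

Under the 15:1 hypothesis (Σ ratio = 16, N = 3424):
  red-kerneled: 3424 × 15/16 = 3210
  white-kerneled: 3424 × 1/16 = 214

3210, 214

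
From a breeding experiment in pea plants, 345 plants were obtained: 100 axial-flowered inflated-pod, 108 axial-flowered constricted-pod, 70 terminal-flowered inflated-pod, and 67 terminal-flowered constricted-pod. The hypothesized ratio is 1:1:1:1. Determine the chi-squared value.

15.035

Under the 1:1:1:1 hypothesis (Σ ratio = 4, N = 345):
  axial-flowered inflated-pod: 345 × 1/4 = 86.25
  axial-flowered constricted-pod: 345 × 1/4 = 86.25
  terminal-flowered inflated-pod: 345 × 1/4 = 86.25
  terminal-flowered constricted-pod: 345 × 1/4 = 86.25
χ² = Σ (O − E)² / E
  axial-flowered inflated-pod: (100 − 86.25)² / 86.25 = 2.1920
  axial-flowered constricted-pod: (108 − 86.25)² / 86.25 = 5.4848
  terminal-flowered inflated-pod: (70 − 86.25)² / 86.25 = 3.0616
  terminal-flowered constricted-pod: (67 − 86.25)² / 86.25 = 4.2964
χ² = 2.1920 + 5.4848 + 3.0616 + 4.2964 = 15.0348 ≈ 15.035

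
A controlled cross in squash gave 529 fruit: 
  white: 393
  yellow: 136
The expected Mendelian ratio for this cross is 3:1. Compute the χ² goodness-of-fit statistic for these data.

The 3:1 ratio has 4 parts, so with N = 529 the expected counts are:
  white: 529 × 3/4 = 396.75
  yellow: 529 × 1/4 = 132.25
χ² = Σ (O − E)² / E
  white: (393 − 396.75)² / 396.75 = 0.0354
  yellow: (136 − 132.25)² / 132.25 = 0.1063
χ² = 0.0354 + 0.1063 = 0.1417 ≈ 0.142

0.142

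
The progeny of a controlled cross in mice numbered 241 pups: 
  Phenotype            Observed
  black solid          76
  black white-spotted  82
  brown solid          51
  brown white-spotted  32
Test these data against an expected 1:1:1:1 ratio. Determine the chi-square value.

Total ratio parts = 4. Expected numbers out of 241:
  black solid: 241 × 1/4 = 60.25
  black white-spotted: 241 × 1/4 = 60.25
  brown solid: 241 × 1/4 = 60.25
  brown white-spotted: 241 × 1/4 = 60.25
χ² = Σ (O − E)² / E
  black solid: (76 − 60.25)² / 60.25 = 4.1172
  black white-spotted: (82 − 60.25)² / 60.25 = 7.8517
  brown solid: (51 − 60.25)² / 60.25 = 1.4201
  brown white-spotted: (32 − 60.25)² / 60.25 = 13.2459
χ² = 4.1172 + 7.8517 + 1.4201 + 13.2459 = 26.6349 ≈ 26.635

26.635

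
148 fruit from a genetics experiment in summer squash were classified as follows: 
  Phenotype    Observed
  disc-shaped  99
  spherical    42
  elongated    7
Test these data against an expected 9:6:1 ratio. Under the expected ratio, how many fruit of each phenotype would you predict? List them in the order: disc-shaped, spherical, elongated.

Expected counts for N = 148 under a 9:6:1 ratio (total parts = 16):
  disc-shaped: 148 × 9/16 = 83.25
  spherical: 148 × 6/16 = 55.5
  elongated: 148 × 1/16 = 9.25

83.25, 55.5, 9.25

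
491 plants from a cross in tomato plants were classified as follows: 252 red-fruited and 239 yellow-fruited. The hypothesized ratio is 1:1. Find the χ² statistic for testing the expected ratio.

0.344

Expected counts for N = 491 under a 1:1 ratio (total parts = 2):
  red-fruited: 491 × 1/2 = 245.5
  yellow-fruited: 491 × 1/2 = 245.5
χ² = Σ (O − E)² / E
  red-fruited: (252 − 245.5)² / 245.5 = 0.1721
  yellow-fruited: (239 − 245.5)² / 245.5 = 0.1721
χ² = 0.1721 + 0.1721 = 0.3442 ≈ 0.344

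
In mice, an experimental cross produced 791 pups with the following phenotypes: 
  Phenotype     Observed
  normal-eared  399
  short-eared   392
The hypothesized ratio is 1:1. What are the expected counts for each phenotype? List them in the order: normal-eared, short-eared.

Under the 1:1 hypothesis (Σ ratio = 2, N = 791):
  normal-eared: 791 × 1/2 = 395.5
  short-eared: 791 × 1/2 = 395.5

395.5, 395.5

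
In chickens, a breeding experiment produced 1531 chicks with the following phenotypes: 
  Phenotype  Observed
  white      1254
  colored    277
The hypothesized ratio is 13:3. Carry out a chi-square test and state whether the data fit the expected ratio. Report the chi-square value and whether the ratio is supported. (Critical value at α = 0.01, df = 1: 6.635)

The 13:3 ratio has 16 parts, so with N = 1531 the expected counts are:
  white: 1531 × 13/16 = 1243.9375
  colored: 1531 × 3/16 = 287.0625
χ² = Σ (O − E)² / E
  white: (1254 − 1243.9375)² / 1243.9375 = 0.0814
  colored: (277 − 287.0625)² / 287.0625 = 0.3527
χ² = 0.0814 + 0.3527 = 0.4341 ≈ 0.434
Degrees of freedom = 2 − 1 = 1; critical value at α = 0.01 is 6.635.
Since 0.434 < 6.635, we fail to reject the null hypothesis — the data are consistent with the 13:3 ratio.

0.434; consistent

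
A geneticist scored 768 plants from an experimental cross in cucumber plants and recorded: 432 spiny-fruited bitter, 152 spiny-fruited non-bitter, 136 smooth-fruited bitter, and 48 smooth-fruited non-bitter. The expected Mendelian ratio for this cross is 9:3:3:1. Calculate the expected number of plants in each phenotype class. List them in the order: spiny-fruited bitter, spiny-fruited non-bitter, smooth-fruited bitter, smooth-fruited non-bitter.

Total ratio parts = 16. Expected numbers out of 768:
  spiny-fruited bitter: 768 × 9/16 = 432
  spiny-fruited non-bitter: 768 × 3/16 = 144
  smooth-fruited bitter: 768 × 3/16 = 144
  smooth-fruited non-bitter: 768 × 1/16 = 48

432, 144, 144, 48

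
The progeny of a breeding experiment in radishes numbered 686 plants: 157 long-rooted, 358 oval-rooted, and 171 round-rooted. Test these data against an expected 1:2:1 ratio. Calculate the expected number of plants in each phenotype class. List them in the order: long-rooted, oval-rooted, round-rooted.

Total ratio parts = 4. Expected numbers out of 686:
  long-rooted: 686 × 1/4 = 171.5
  oval-rooted: 686 × 2/4 = 343
  round-rooted: 686 × 1/4 = 171.5

171.5, 343, 171.5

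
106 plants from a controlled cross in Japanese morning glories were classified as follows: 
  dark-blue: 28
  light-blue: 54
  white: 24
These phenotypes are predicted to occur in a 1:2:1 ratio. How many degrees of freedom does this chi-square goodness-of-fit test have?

2

A goodness-of-fit test with 3 phenotype classes has df = 3 − 1 = 2.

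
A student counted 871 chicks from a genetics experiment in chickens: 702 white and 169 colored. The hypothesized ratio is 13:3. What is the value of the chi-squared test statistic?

Total ratio parts = 16. Expected numbers out of 871:
  white: 871 × 13/16 = 707.6875
  colored: 871 × 3/16 = 163.3125
χ² = Σ (O − E)² / E
  white: (702 − 707.6875)² / 707.6875 = 0.0457
  colored: (169 − 163.3125)² / 163.3125 = 0.1981
χ² = 0.0457 + 0.1981 = 0.2438 ≈ 0.244

0.244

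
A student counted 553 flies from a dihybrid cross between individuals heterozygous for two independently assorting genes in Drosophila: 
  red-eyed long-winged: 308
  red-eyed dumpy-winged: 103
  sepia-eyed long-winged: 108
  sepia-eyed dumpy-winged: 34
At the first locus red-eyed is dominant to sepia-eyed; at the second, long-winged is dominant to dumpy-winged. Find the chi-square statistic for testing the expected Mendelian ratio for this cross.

A dihybrid F₂ with independent assortment and complete dominance at both loci gives a 9:3:3:1 phenotypic ratio.
Under the 9:3:3:1 hypothesis (Σ ratio = 16, N = 553):
  red-eyed long-winged: 553 × 9/16 = 311.0625
  red-eyed dumpy-winged: 553 × 3/16 = 103.6875
  sepia-eyed long-winged: 553 × 3/16 = 103.6875
  sepia-eyed dumpy-winged: 553 × 1/16 = 34.5625
χ² = Σ (O − E)² / E
  red-eyed long-winged: (308 − 311.0625)² / 311.0625 = 0.0302
  red-eyed dumpy-winged: (103 − 103.6875)² / 103.6875 = 0.0046
  sepia-eyed long-winged: (108 − 103.6875)² / 103.6875 = 0.1794
  sepia-eyed dumpy-winged: (34 − 34.5625)² / 34.5625 = 0.0092
χ² = 0.0302 + 0.0046 + 0.1794 + 0.0092 = 0.2234 ≈ 0.223

0.223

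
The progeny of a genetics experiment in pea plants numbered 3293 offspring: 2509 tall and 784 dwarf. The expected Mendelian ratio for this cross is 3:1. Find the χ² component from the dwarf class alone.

Under the 3:1 hypothesis (Σ ratio = 4, N = 3293):
  tall: 3293 × 3/4 = 2469.75
  dwarf: 3293 × 1/4 = 823.25
Contribution of dwarf: (784 − 823.25)² / 823.25 = 1.8713

1.871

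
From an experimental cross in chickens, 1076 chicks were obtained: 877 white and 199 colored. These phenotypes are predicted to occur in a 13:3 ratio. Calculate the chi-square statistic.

0.046

The 13:3 ratio has 16 parts, so with N = 1076 the expected counts are:
  white: 1076 × 13/16 = 874.25
  colored: 1076 × 3/16 = 201.75
χ² = Σ (O − E)² / E
  white: (877 − 874.25)² / 874.25 = 0.0087
  colored: (199 − 201.75)² / 201.75 = 0.0375
χ² = 0.0087 + 0.0375 = 0.0462 ≈ 0.046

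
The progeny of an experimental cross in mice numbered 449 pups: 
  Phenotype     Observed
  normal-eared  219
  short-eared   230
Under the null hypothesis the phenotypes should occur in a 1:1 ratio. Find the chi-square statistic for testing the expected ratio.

Expected counts for N = 449 under a 1:1 ratio (total parts = 2):
  normal-eared: 449 × 1/2 = 224.5
  short-eared: 449 × 1/2 = 224.5
χ² = Σ (O − E)² / E
  normal-eared: (219 − 224.5)² / 224.5 = 0.1347
  short-eared: (230 − 224.5)² / 224.5 = 0.1347
χ² = 0.1347 + 0.1347 = 0.2694 ≈ 0.269

0.269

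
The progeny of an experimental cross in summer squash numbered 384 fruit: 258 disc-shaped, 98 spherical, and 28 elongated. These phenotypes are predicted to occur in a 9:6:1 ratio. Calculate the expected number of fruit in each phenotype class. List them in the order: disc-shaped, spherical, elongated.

Under the 9:6:1 hypothesis (Σ ratio = 16, N = 384):
  disc-shaped: 384 × 9/16 = 216
  spherical: 384 × 6/16 = 144
  elongated: 384 × 1/16 = 24

216, 144, 24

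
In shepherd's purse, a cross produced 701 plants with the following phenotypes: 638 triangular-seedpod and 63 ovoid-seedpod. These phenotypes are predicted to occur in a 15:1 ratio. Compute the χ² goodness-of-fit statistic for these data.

8.963

Expected counts for N = 701 under a 15:1 ratio (total parts = 16):
  triangular-seedpod: 701 × 15/16 = 657.1875
  ovoid-seedpod: 701 × 1/16 = 43.8125
χ² = Σ (O − E)² / E
  triangular-seedpod: (638 − 657.1875)² / 657.1875 = 0.5602
  ovoid-seedpod: (63 − 43.8125)² / 43.8125 = 8.4031
χ² = 0.5602 + 8.4031 = 8.9633 ≈ 8.963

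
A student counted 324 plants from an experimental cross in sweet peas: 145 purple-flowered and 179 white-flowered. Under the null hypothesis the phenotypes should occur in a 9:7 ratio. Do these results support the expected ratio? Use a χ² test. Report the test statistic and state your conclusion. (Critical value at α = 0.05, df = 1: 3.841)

Total ratio parts = 16. Expected numbers out of 324:
  purple-flowered: 324 × 9/16 = 182.25
  white-flowered: 324 × 7/16 = 141.75
χ² = Σ (O − E)² / E
  purple-flowered: (145 − 182.25)² / 182.25 = 7.6135
  white-flowered: (179 − 141.75)² / 141.75 = 9.7888
χ² = 7.6135 + 9.7888 = 17.4023 ≈ 17.402
Degrees of freedom = 2 − 1 = 1; critical value at α = 0.05 is 3.841.
Since 17.402 > 3.841, we reject the null hypothesis — the data do not fit the 9:7 ratio.

17.402; not consistent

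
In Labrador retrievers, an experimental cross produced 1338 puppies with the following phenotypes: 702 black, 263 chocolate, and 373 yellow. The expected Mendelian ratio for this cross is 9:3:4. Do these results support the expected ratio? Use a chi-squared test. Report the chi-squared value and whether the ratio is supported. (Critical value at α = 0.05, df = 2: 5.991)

8.423; not consistent

Expected counts for N = 1338 under a 9:3:4 ratio (total parts = 16):
  black: 1338 × 9/16 = 752.625
  chocolate: 1338 × 3/16 = 250.875
  yellow: 1338 × 4/16 = 334.5
χ² = Σ (O − E)² / E
  black: (702 − 752.625)² / 752.625 = 3.4053
  chocolate: (263 − 250.875)² / 250.875 = 0.5860
  yellow: (373 − 334.5)² / 334.5 = 4.4312
χ² = 3.4053 + 0.5860 + 4.4312 = 8.4225 ≈ 8.423
Degrees of freedom = 3 − 1 = 2; critical value at α = 0.05 is 5.991.
Since 8.423 > 5.991, we reject the null hypothesis — the data do not fit the 9:3:4 ratio.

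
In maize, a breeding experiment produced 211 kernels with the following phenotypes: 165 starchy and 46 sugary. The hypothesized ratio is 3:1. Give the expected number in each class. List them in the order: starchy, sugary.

158.25, 52.75

Expected counts for N = 211 under a 3:1 ratio (total parts = 4):
  starchy: 211 × 3/4 = 158.25
  sugary: 211 × 1/4 = 52.75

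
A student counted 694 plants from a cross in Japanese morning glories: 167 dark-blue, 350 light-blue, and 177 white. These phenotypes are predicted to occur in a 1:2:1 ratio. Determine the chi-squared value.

Under the 1:2:1 hypothesis (Σ ratio = 4, N = 694):
  dark-blue: 694 × 1/4 = 173.5
  light-blue: 694 × 2/4 = 347
  white: 694 × 1/4 = 173.5
χ² = Σ (O − E)² / E
  dark-blue: (167 − 173.5)² / 173.5 = 0.2435
  light-blue: (350 − 347)² / 347 = 0.0259
  white: (177 − 173.5)² / 173.5 = 0.0706
χ² = 0.2435 + 0.0259 + 0.0706 = 0.340

0.340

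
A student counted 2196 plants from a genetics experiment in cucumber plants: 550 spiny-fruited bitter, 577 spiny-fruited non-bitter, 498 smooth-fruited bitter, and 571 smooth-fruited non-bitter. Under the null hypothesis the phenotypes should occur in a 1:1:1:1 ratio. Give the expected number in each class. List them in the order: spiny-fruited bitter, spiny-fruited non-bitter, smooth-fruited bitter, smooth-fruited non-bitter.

549, 549, 549, 549

Expected counts for N = 2196 under a 1:1:1:1 ratio (total parts = 4):
  spiny-fruited bitter: 2196 × 1/4 = 549
  spiny-fruited non-bitter: 2196 × 1/4 = 549
  smooth-fruited bitter: 2196 × 1/4 = 549
  smooth-fruited non-bitter: 2196 × 1/4 = 549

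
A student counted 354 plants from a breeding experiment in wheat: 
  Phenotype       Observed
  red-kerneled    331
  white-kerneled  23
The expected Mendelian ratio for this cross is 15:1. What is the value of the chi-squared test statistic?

0.037

Total ratio parts = 16. Expected numbers out of 354:
  red-kerneled: 354 × 15/16 = 331.875
  white-kerneled: 354 × 1/16 = 22.125
χ² = Σ (O − E)² / E
  red-kerneled: (331 − 331.875)² / 331.875 = 0.0023
  white-kerneled: (23 − 22.125)² / 22.125 = 0.0346
χ² = 0.0023 + 0.0346 = 0.0369 ≈ 0.037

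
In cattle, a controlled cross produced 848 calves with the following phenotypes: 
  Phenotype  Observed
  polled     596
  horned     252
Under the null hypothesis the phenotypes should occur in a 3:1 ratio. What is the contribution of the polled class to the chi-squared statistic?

Total ratio parts = 4. Expected numbers out of 848:
  polled: 848 × 3/4 = 636
  horned: 848 × 1/4 = 212
Contribution of polled: (596 − 636)² / 636 = 2.5157

2.516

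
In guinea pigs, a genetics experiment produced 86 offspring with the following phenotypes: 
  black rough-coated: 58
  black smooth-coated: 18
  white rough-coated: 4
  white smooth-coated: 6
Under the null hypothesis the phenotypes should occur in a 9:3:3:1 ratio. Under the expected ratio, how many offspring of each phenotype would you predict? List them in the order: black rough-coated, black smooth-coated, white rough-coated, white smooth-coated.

The 9:3:3:1 ratio has 16 parts, so with N = 86 the expected counts are:
  black rough-coated: 86 × 9/16 = 48.375
  black smooth-coated: 86 × 3/16 = 16.125
  white rough-coated: 86 × 3/16 = 16.125
  white smooth-coated: 86 × 1/16 = 5.375

48.375, 16.125, 16.125, 5.375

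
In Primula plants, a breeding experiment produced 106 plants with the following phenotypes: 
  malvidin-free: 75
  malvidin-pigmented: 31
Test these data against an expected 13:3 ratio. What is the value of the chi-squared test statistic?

7.664

Total ratio parts = 16. Expected numbers out of 106:
  malvidin-free: 106 × 13/16 = 86.125
  malvidin-pigmented: 106 × 3/16 = 19.875
χ² = Σ (O − E)² / E
  malvidin-free: (75 − 86.125)² / 86.125 = 1.4370
  malvidin-pigmented: (31 − 19.875)² / 19.875 = 6.2272
χ² = 1.4370 + 6.2272 = 7.6642 ≈ 7.664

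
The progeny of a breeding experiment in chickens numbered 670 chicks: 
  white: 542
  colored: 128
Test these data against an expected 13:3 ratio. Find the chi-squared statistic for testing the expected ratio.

0.055

The 13:3 ratio has 16 parts, so with N = 670 the expected counts are:
  white: 670 × 13/16 = 544.375
  colored: 670 × 3/16 = 125.625
χ² = Σ (O − E)² / E
  white: (542 − 544.375)² / 544.375 = 0.0104
  colored: (128 − 125.625)² / 125.625 = 0.0449
χ² = 0.0104 + 0.0449 = 0.0553 ≈ 0.055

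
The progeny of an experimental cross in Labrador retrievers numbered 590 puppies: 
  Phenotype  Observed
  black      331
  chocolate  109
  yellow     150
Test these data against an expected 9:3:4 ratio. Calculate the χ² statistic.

0.069

Total ratio parts = 16. Expected numbers out of 590:
  black: 590 × 9/16 = 331.875
  chocolate: 590 × 3/16 = 110.625
  yellow: 590 × 4/16 = 147.5
χ² = Σ (O − E)² / E
  black: (331 − 331.875)² / 331.875 = 0.0023
  chocolate: (109 − 110.625)² / 110.625 = 0.0239
  yellow: (150 − 147.5)² / 147.5 = 0.0424
χ² = 0.0023 + 0.0239 + 0.0424 = 0.0686 ≈ 0.069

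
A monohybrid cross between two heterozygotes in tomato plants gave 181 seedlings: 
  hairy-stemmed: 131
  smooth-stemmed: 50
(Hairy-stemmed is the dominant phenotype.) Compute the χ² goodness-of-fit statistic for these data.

For a monohybrid cross between heterozygotes with complete dominance, the expected phenotypic ratio is 3:1.
Expected counts for N = 181 under a 3:1 ratio (total parts = 4):
  hairy-stemmed: 181 × 3/4 = 135.75
  smooth-stemmed: 181 × 1/4 = 45.25
χ² = Σ (O − E)² / E
  hairy-stemmed: (131 − 135.75)² / 135.75 = 0.1662
  smooth-stemmed: (50 − 45.25)² / 45.25 = 0.4986
χ² = 0.1662 + 0.4986 = 0.6648 ≈ 0.665

0.665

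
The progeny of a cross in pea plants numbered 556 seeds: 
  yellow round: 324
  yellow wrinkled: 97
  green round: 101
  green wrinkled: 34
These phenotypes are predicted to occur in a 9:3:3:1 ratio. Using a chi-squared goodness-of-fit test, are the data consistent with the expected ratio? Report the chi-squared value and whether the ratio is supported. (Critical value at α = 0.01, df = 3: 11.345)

1.026; consistent

Under the 9:3:3:1 hypothesis (Σ ratio = 16, N = 556):
  yellow round: 556 × 9/16 = 312.75
  yellow wrinkled: 556 × 3/16 = 104.25
  green round: 556 × 3/16 = 104.25
  green wrinkled: 556 × 1/16 = 34.75
χ² = Σ (O − E)² / E
  yellow round: (324 − 312.75)² / 312.75 = 0.4047
  yellow wrinkled: (97 − 104.25)² / 104.25 = 0.5042
  green round: (101 − 104.25)² / 104.25 = 0.1013
  green wrinkled: (34 − 34.75)² / 34.75 = 0.0162
χ² = 0.4047 + 0.5042 + 0.1013 + 0.0162 = 1.0264 ≈ 1.026
Degrees of freedom = 4 − 1 = 3; critical value at α = 0.01 is 11.345.
Since 1.026 < 11.345, we fail to reject the null hypothesis — the data are consistent with the 9:3:3:1 ratio.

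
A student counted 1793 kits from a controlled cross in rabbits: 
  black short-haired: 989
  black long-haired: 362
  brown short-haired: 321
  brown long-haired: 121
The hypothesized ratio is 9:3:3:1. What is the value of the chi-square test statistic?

3.760

Total ratio parts = 16. Expected numbers out of 1793:
  black short-haired: 1793 × 9/16 = 1008.5625
  black long-haired: 1793 × 3/16 = 336.1875
  brown short-haired: 1793 × 3/16 = 336.1875
  brown long-haired: 1793 × 1/16 = 112.0625
χ² = Σ (O − E)² / E
  black short-haired: (989 − 1008.5625)² / 1008.5625 = 0.3794
  black long-haired: (362 − 336.1875)² / 336.1875 = 1.9819
  brown short-haired: (321 − 336.1875)² / 336.1875 = 0.6861
  brown long-haired: (121 − 112.0625)² / 112.0625 = 0.7128
χ² = 0.3794 + 1.9819 + 0.6861 + 0.7128 = 3.7602 ≈ 3.760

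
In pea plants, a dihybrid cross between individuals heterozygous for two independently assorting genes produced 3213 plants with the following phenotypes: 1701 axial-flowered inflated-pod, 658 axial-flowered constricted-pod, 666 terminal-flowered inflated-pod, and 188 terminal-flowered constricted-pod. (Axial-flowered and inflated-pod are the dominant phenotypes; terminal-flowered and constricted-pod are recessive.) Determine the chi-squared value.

18.902

A dihybrid F₂ with independent assortment and complete dominance at both loci gives a 9:3:3:1 phenotypic ratio.
Under the 9:3:3:1 hypothesis (Σ ratio = 16, N = 3213):
  axial-flowered inflated-pod: 3213 × 9/16 = 1807.3125
  axial-flowered constricted-pod: 3213 × 3/16 = 602.4375
  terminal-flowered inflated-pod: 3213 × 3/16 = 602.4375
  terminal-flowered constricted-pod: 3213 × 1/16 = 200.8125
χ² = Σ (O − E)² / E
  axial-flowered inflated-pod: (1701 − 1807.3125)² / 1807.3125 = 6.2537
  axial-flowered constricted-pod: (658 − 602.4375)² / 602.4375 = 5.1245
  terminal-flowered inflated-pod: (666 − 602.4375)² / 602.4375 = 6.7064
  terminal-flowered constricted-pod: (188 − 200.8125)² / 200.8125 = 0.8175
χ² = 6.2537 + 5.1245 + 6.7064 + 0.8175 = 18.9021 ≈ 18.902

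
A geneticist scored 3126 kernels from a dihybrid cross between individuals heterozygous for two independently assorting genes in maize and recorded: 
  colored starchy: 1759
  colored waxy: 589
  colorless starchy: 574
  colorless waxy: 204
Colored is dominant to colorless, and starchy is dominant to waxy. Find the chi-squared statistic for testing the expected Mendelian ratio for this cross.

0.646

A dihybrid F₂ with independent assortment and complete dominance at both loci gives a 9:3:3:1 phenotypic ratio.
Under the 9:3:3:1 hypothesis (Σ ratio = 16, N = 3126):
  colored starchy: 3126 × 9/16 = 1758.375
  colored waxy: 3126 × 3/16 = 586.125
  colorless starchy: 3126 × 3/16 = 586.125
  colorless waxy: 3126 × 1/16 = 195.375
χ² = Σ (O − E)² / E
  colored starchy: (1759 − 1758.375)² / 1758.375 = 0.0002
  colored waxy: (589 − 586.125)² / 586.125 = 0.0141
  colorless starchy: (574 − 586.125)² / 586.125 = 0.2508
  colorless waxy: (204 − 195.375)² / 195.375 = 0.3808
χ² = 0.0002 + 0.0141 + 0.2508 + 0.3808 = 0.6459 ≈ 0.646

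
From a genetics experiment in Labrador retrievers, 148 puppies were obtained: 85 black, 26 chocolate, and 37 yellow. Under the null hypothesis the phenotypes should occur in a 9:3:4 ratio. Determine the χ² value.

Under the 9:3:4 hypothesis (Σ ratio = 16, N = 148):
  black: 148 × 9/16 = 83.25
  chocolate: 148 × 3/16 = 27.75
  yellow: 148 × 4/16 = 37
χ² = Σ (O − E)² / E
  black: (85 − 83.25)² / 83.25 = 0.0368
  chocolate: (26 − 27.75)² / 27.75 = 0.1104
  yellow: (37 − 37)² / 37 = 0.0000
χ² = 0.0368 + 0.1104 + 0.0000 = 0.1472 ≈ 0.147

0.147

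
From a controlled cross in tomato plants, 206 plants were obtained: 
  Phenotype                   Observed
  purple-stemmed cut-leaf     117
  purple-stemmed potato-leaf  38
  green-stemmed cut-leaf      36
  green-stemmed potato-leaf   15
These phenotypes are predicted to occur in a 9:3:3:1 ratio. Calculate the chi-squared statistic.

Expected counts for N = 206 under a 9:3:3:1 ratio (total parts = 16):
  purple-stemmed cut-leaf: 206 × 9/16 = 115.875
  purple-stemmed potato-leaf: 206 × 3/16 = 38.625
  green-stemmed cut-leaf: 206 × 3/16 = 38.625
  green-stemmed potato-leaf: 206 × 1/16 = 12.875
χ² = Σ (O − E)² / E
  purple-stemmed cut-leaf: (117 − 115.875)² / 115.875 = 0.0109
  purple-stemmed potato-leaf: (38 − 38.625)² / 38.625 = 0.0101
  green-stemmed cut-leaf: (36 − 38.625)² / 38.625 = 0.1784
  green-stemmed potato-leaf: (15 − 12.875)² / 12.875 = 0.3507
χ² = 0.0109 + 0.0101 + 0.1784 + 0.3507 = 0.5501 ≈ 0.550

0.550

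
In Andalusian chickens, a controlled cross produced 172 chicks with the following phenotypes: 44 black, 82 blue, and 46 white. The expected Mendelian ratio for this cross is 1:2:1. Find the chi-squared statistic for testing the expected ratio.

0.419

Expected counts for N = 172 under a 1:2:1 ratio (total parts = 4):
  black: 172 × 1/4 = 43
  blue: 172 × 2/4 = 86
  white: 172 × 1/4 = 43
χ² = Σ (O − E)² / E
  black: (44 − 43)² / 43 = 0.0233
  blue: (82 − 86)² / 86 = 0.1860
  white: (46 − 43)² / 43 = 0.2093
χ² = 0.0233 + 0.1860 + 0.2093 = 0.4186 ≈ 0.419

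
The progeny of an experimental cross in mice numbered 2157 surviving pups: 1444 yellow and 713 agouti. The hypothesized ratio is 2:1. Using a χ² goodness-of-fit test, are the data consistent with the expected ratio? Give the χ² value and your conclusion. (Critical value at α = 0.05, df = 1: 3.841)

0.075; consistent

The 2:1 ratio has 3 parts, so with N = 2157 the expected counts are:
  yellow: 2157 × 2/3 = 1438
  agouti: 2157 × 1/3 = 719
χ² = Σ (O − E)² / E
  yellow: (1444 − 1438)² / 1438 = 0.0250
  agouti: (713 − 719)² / 719 = 0.0501
χ² = 0.0250 + 0.0501 = 0.0751 ≈ 0.075
Degrees of freedom = 2 − 1 = 1; critical value at α = 0.05 is 3.841.
Since 0.075 < 3.841, we fail to reject the null hypothesis — the data are consistent with the 2:1 ratio.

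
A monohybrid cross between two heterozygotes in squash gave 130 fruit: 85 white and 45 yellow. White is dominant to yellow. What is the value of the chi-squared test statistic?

For a monohybrid cross between heterozygotes with complete dominance, the expected phenotypic ratio is 3:1.
The 3:1 ratio has 4 parts, so with N = 130 the expected counts are:
  white: 130 × 3/4 = 97.5
  yellow: 130 × 1/4 = 32.5
χ² = Σ (O − E)² / E
  white: (85 − 97.5)² / 97.5 = 1.6026
  yellow: (45 − 32.5)² / 32.5 = 4.8077
χ² = 1.6026 + 4.8077 = 6.4103 ≈ 6.410

6.410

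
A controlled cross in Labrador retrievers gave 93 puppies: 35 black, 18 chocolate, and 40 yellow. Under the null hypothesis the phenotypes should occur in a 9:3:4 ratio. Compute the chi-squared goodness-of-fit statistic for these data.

Expected counts for N = 93 under a 9:3:4 ratio (total parts = 16):
  black: 93 × 9/16 = 52.3125
  chocolate: 93 × 3/16 = 17.4375
  yellow: 93 × 4/16 = 23.25
χ² = Σ (O − E)² / E
  black: (35 − 52.3125)² / 52.3125 = 5.7295
  chocolate: (18 − 17.4375)² / 17.4375 = 0.0181
  yellow: (40 − 23.25)² / 23.25 = 12.0672
χ² = 5.7295 + 0.0181 + 12.0672 = 17.8148 ≈ 17.815

17.815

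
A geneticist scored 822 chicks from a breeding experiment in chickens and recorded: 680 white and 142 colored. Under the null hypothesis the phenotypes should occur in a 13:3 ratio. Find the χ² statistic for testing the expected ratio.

Under the 13:3 hypothesis (Σ ratio = 16, N = 822):
  white: 822 × 13/16 = 667.875
  colored: 822 × 3/16 = 154.125
χ² = Σ (O − E)² / E
  white: (680 − 667.875)² / 667.875 = 0.2201
  colored: (142 − 154.125)² / 154.125 = 0.9539
χ² = 0.2201 + 0.9539 = 1.174

1.174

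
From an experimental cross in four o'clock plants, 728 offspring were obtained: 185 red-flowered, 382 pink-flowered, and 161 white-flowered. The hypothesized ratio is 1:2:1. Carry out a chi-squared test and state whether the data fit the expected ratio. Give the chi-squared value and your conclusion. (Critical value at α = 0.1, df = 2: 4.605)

3.363; consistent

Under the 1:2:1 hypothesis (Σ ratio = 4, N = 728):
  red-flowered: 728 × 1/4 = 182
  pink-flowered: 728 × 2/4 = 364
  white-flowered: 728 × 1/4 = 182
χ² = Σ (O − E)² / E
  red-flowered: (185 − 182)² / 182 = 0.0495
  pink-flowered: (382 − 364)² / 364 = 0.8901
  white-flowered: (161 − 182)² / 182 = 2.4231
χ² = 0.0495 + 0.8901 + 2.4231 = 3.3627 ≈ 3.363
Degrees of freedom = 3 − 1 = 2; critical value at α = 0.1 is 4.605.
Since 3.363 < 4.605, we fail to reject the null hypothesis — the data are consistent with the 1:2:1 ratio.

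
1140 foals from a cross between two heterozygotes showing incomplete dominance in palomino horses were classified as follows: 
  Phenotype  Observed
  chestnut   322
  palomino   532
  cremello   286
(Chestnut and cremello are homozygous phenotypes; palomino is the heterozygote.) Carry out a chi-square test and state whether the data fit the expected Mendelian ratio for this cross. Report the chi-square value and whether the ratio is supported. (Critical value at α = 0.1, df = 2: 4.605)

7.340; not consistent

With incomplete dominance, a heterozygote × heterozygote cross gives a 1:2:1 phenotypic ratio.
The 1:2:1 ratio has 4 parts, so with N = 1140 the expected counts are:
  chestnut: 1140 × 1/4 = 285
  palomino: 1140 × 2/4 = 570
  cremello: 1140 × 1/4 = 285
χ² = Σ (O − E)² / E
  chestnut: (322 − 285)² / 285 = 4.8035
  palomino: (532 − 570)² / 570 = 2.5333
  cremello: (286 − 285)² / 285 = 0.0035
χ² = 4.8035 + 2.5333 + 0.0035 = 7.3403 ≈ 7.340
Degrees of freedom = 3 − 1 = 2; critical value at α = 0.1 is 4.605.
Since 7.340 > 4.605, we reject the null hypothesis — the data do not fit the 1:2:1 ratio.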